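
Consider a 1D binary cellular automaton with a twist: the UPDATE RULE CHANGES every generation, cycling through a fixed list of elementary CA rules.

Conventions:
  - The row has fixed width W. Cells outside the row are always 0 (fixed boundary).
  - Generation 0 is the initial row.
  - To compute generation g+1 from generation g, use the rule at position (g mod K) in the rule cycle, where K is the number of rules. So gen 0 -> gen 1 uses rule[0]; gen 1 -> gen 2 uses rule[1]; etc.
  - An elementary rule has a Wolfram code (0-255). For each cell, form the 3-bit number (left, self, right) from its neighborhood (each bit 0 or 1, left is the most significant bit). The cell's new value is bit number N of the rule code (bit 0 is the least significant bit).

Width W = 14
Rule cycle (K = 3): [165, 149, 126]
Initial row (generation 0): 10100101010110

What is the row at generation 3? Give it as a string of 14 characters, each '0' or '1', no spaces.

Answer: 11111110011101

Derivation:
Gen 0: 10100101010110
Gen 1 (rule 165): 11100111111000
Gen 2 (rule 149): 01010011110111
Gen 3 (rule 126): 11111110011101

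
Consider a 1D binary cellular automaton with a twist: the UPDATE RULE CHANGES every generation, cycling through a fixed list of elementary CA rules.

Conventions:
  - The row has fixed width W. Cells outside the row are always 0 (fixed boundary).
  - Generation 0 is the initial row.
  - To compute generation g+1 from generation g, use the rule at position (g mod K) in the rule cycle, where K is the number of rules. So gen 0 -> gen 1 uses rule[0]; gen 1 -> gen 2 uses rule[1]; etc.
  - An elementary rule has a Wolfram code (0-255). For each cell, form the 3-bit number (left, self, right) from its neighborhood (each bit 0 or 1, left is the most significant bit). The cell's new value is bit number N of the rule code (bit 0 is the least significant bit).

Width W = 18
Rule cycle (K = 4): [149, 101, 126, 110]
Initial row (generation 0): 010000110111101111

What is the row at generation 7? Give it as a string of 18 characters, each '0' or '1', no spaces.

Gen 0: 010000110111101111
Gen 1 (rule 149): 011110000011000110
Gen 2 (rule 101): 000010111001010010
Gen 3 (rule 126): 000111101111111111
Gen 4 (rule 110): 001100111000000001
Gen 5 (rule 149): 100010010111111101
Gen 6 (rule 101): 101010011000000111
Gen 7 (rule 126): 111111111100001101

Answer: 111111111100001101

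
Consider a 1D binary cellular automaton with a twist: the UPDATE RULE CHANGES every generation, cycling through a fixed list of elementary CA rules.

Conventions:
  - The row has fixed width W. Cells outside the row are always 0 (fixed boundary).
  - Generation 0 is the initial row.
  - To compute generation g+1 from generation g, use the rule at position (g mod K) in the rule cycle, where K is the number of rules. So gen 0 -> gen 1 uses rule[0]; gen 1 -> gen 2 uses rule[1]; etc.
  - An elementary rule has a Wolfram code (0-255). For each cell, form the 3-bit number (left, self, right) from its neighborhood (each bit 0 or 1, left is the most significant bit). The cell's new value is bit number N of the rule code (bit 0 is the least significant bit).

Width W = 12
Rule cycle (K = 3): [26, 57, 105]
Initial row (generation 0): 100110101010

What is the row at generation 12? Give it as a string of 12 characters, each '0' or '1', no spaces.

Gen 0: 100110101010
Gen 1 (rule 26): 011100000001
Gen 2 (rule 57): 010011111100
Gen 3 (rule 105): 000010000101
Gen 4 (rule 26): 000101001000
Gen 5 (rule 57): 110010100111
Gen 6 (rule 105): 110001000101
Gen 7 (rule 26): 101010101000
Gen 8 (rule 57): 010101010111
Gen 9 (rule 105): 001010101101
Gen 10 (rule 26): 010000001000
Gen 11 (rule 57): 001111100111
Gen 12 (rule 105): 101000100101

Answer: 101000100101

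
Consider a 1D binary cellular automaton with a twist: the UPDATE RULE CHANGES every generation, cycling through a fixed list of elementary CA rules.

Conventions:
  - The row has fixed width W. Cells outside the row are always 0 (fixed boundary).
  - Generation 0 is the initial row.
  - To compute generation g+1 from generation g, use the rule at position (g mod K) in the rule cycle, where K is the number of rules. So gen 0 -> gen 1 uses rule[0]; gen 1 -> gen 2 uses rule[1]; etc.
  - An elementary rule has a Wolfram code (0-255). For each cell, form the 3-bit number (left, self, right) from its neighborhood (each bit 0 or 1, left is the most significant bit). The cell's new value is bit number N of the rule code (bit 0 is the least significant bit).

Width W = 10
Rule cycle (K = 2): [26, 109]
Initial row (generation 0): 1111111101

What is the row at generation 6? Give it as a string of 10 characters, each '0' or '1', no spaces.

Answer: 1110101111

Derivation:
Gen 0: 1111111101
Gen 1 (rule 26): 1000000000
Gen 2 (rule 109): 1011111111
Gen 3 (rule 26): 0010000000
Gen 4 (rule 109): 1010111111
Gen 5 (rule 26): 0000100000
Gen 6 (rule 109): 1110101111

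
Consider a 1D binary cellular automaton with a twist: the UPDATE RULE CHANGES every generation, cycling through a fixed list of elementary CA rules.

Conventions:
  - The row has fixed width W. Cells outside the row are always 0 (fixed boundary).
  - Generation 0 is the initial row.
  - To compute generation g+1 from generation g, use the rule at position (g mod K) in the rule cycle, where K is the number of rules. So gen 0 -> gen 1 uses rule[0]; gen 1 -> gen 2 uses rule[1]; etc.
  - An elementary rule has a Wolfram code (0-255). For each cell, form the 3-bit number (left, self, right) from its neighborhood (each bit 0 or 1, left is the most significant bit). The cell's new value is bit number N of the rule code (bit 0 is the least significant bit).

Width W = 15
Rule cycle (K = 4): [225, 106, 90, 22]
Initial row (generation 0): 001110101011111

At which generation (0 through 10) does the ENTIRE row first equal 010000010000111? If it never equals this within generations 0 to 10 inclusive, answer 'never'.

Answer: never

Derivation:
Gen 0: 001110101011111
Gen 1 (rule 225): 100111010101111
Gen 2 (rule 106): 001101101011001
Gen 3 (rule 90): 011101100011110
Gen 4 (rule 22): 100000010100001
Gen 5 (rule 225): 001111001001100
Gen 6 (rule 106): 011001010011100
Gen 7 (rule 90): 111110001110110
Gen 8 (rule 22): 000001010000001
Gen 9 (rule 225): 111100100111100
Gen 10 (rule 106): 100101001100100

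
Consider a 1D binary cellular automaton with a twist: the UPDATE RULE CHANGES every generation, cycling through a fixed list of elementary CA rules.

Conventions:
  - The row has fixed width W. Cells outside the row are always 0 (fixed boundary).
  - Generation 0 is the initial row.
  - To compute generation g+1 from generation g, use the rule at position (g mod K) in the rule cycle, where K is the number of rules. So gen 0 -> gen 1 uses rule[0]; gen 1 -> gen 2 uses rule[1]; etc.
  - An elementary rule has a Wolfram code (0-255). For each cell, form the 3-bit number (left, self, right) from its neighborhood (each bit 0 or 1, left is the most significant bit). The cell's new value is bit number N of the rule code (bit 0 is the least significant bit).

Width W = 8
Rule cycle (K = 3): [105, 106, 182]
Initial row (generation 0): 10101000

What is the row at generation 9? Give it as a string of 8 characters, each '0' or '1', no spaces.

Answer: 01111100

Derivation:
Gen 0: 10101000
Gen 1 (rule 105): 01010011
Gen 2 (rule 106): 10100111
Gen 3 (rule 182): 11111010
Gen 4 (rule 105): 10001100
Gen 5 (rule 106): 00011100
Gen 6 (rule 182): 00101010
Gen 7 (rule 105): 10010100
Gen 8 (rule 106): 00101000
Gen 9 (rule 182): 01111100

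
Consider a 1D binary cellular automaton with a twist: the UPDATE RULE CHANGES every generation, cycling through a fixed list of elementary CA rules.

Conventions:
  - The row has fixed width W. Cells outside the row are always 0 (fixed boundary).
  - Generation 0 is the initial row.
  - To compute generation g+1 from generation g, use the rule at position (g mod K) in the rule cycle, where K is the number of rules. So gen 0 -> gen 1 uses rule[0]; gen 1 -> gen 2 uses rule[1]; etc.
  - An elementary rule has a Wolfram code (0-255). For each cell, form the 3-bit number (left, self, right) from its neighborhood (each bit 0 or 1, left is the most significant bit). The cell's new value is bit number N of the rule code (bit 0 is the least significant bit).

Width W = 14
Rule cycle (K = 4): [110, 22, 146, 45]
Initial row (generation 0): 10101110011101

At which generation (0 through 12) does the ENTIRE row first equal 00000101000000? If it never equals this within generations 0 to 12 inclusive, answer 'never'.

Answer: 3

Derivation:
Gen 0: 10101110011101
Gen 1 (rule 110): 11111010110111
Gen 2 (rule 22): 00000010000000
Gen 3 (rule 146): 00000101000000
Gen 4 (rule 45): 11110111011111
Gen 5 (rule 110): 10011101110001
Gen 6 (rule 22): 11100000001011
Gen 7 (rule 146): 01010000010000
Gen 8 (rule 45): 01110111010111
Gen 9 (rule 110): 11011101111101
Gen 10 (rule 22): 00000000000001
Gen 11 (rule 146): 00000000000010
Gen 12 (rule 45): 11111111111010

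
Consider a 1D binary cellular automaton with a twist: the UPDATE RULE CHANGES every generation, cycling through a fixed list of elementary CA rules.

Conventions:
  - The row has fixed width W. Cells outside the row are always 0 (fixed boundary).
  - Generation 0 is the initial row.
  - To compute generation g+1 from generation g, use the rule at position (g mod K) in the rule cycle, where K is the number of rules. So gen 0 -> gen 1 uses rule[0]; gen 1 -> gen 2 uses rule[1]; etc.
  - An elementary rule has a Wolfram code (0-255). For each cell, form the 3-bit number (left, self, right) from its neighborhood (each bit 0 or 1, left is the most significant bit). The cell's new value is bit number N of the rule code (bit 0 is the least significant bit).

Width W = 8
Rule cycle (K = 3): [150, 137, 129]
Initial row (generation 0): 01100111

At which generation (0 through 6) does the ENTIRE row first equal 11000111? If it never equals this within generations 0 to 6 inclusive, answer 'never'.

Answer: 3

Derivation:
Gen 0: 01100111
Gen 1 (rule 150): 10011010
Gen 2 (rule 137): 00010000
Gen 3 (rule 129): 11000111
Gen 4 (rule 150): 00101010
Gen 5 (rule 137): 10000000
Gen 6 (rule 129): 00111111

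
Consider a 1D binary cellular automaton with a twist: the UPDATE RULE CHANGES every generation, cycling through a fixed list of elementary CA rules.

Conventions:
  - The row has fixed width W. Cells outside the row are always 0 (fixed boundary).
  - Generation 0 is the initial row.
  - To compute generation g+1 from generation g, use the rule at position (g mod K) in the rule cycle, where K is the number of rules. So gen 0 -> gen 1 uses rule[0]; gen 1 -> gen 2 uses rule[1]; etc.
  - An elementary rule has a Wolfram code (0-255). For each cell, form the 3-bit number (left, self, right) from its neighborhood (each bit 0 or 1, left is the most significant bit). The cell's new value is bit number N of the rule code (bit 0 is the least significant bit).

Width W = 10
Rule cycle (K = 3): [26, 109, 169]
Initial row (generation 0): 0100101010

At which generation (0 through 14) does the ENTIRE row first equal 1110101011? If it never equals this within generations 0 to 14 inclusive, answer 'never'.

Gen 0: 0100101010
Gen 1 (rule 26): 1011000001
Gen 2 (rule 109): 1111011101
Gen 3 (rule 169): 1110111010
Gen 4 (rule 26): 1000100001
Gen 5 (rule 109): 1010101101
Gen 6 (rule 169): 0101011010
Gen 7 (rule 26): 1000010001
Gen 8 (rule 109): 1011010101
Gen 9 (rule 169): 0110101010
Gen 10 (rule 26): 1100000001
Gen 11 (rule 109): 1101111101
Gen 12 (rule 169): 1011111010
Gen 13 (rule 26): 0010000001
Gen 14 (rule 109): 1010111101

Answer: never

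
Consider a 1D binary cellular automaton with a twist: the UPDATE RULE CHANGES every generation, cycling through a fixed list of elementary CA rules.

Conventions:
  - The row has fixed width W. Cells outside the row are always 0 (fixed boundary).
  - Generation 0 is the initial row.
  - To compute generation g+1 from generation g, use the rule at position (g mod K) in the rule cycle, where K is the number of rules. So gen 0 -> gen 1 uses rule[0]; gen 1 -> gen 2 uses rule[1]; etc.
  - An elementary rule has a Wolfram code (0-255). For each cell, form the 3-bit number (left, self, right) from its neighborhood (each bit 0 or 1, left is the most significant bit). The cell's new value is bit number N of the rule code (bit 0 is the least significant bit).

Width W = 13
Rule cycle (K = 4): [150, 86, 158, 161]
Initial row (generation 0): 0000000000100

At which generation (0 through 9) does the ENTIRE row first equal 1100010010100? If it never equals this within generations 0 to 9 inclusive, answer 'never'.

Answer: never

Derivation:
Gen 0: 0000000000100
Gen 1 (rule 150): 0000000001110
Gen 2 (rule 86): 0000000010011
Gen 3 (rule 158): 0000000111110
Gen 4 (rule 161): 1111110011100
Gen 5 (rule 150): 0111101101010
Gen 6 (rule 86): 1000100101011
Gen 7 (rule 158): 1101111101010
Gen 8 (rule 161): 0010111010100
Gen 9 (rule 150): 0110010010110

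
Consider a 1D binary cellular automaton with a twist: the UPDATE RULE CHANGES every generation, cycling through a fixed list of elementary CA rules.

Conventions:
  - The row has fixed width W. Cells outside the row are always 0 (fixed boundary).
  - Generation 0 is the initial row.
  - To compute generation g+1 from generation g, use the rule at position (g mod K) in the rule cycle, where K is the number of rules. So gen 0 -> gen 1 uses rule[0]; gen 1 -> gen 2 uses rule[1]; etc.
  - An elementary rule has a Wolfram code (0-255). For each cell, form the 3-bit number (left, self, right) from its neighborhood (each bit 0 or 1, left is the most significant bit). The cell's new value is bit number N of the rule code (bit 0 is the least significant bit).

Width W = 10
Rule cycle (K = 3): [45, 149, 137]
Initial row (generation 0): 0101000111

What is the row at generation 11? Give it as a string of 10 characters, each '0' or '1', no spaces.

Answer: 1100100111

Derivation:
Gen 0: 0101000111
Gen 1 (rule 45): 0111010100
Gen 2 (rule 149): 0010010111
Gen 3 (rule 137): 1000000110
Gen 4 (rule 45): 1011110100
Gen 5 (rule 149): 1001100111
Gen 6 (rule 137): 0001000110
Gen 7 (rule 45): 1101010100
Gen 8 (rule 149): 0001010111
Gen 9 (rule 137): 1100000110
Gen 10 (rule 45): 1001110100
Gen 11 (rule 149): 1100100111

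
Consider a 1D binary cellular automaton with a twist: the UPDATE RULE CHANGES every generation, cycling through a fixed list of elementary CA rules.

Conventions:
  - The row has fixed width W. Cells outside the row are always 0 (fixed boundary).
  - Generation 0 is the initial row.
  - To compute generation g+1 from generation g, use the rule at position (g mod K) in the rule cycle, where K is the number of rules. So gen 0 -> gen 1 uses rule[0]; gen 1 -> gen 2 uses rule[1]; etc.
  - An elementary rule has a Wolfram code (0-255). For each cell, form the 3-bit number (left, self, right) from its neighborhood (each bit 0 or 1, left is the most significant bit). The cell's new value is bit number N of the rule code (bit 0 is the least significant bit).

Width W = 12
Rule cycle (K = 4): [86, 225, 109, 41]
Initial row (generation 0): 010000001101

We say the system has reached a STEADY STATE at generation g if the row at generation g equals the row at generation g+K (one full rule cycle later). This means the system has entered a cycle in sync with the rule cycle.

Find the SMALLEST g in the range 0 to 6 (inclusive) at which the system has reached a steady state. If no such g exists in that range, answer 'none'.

Gen 0: 010000001101
Gen 1 (rule 86): 111000010101
Gen 2 (rule 225): 011011001010
Gen 3 (rule 109): 011111001110
Gen 4 (rule 41): 010000001000
Gen 5 (rule 86): 111000011100
Gen 6 (rule 225): 011011001101
Gen 7 (rule 109): 011111001111
Gen 8 (rule 41): 010000001000
Gen 9 (rule 86): 111000011100
Gen 10 (rule 225): 011011001101

Answer: 4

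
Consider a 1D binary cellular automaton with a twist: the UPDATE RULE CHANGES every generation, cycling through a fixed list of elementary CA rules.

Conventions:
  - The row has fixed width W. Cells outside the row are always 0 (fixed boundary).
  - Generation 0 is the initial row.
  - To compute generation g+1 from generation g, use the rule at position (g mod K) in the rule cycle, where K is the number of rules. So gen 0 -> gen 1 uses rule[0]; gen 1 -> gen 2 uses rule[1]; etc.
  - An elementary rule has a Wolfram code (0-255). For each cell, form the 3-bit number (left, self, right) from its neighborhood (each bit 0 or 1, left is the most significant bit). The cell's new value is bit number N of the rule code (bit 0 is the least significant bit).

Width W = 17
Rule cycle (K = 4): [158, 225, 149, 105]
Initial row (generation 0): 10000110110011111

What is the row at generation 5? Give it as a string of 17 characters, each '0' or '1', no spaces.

Answer: 11011001010110101

Derivation:
Gen 0: 10000110110011111
Gen 1 (rule 158): 11001100101111110
Gen 2 (rule 225): 01000100010111110
Gen 3 (rule 149): 01110111010011101
Gen 4 (rule 105): 01011101100010110
Gen 5 (rule 158): 11011001010110101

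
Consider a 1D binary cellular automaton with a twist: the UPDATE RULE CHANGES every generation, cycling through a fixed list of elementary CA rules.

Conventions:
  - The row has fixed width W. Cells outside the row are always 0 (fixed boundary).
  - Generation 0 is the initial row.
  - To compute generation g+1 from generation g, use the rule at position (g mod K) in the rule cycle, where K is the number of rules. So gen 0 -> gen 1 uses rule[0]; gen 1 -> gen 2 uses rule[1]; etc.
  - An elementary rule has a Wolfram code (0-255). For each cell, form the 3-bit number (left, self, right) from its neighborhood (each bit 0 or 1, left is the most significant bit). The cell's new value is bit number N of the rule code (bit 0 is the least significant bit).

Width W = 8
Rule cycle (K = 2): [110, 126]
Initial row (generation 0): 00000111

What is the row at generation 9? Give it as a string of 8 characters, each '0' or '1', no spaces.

Gen 0: 00000111
Gen 1 (rule 110): 00001101
Gen 2 (rule 126): 00011111
Gen 3 (rule 110): 00110001
Gen 4 (rule 126): 01111011
Gen 5 (rule 110): 11001111
Gen 6 (rule 126): 11111001
Gen 7 (rule 110): 10001011
Gen 8 (rule 126): 11011111
Gen 9 (rule 110): 11110001

Answer: 11110001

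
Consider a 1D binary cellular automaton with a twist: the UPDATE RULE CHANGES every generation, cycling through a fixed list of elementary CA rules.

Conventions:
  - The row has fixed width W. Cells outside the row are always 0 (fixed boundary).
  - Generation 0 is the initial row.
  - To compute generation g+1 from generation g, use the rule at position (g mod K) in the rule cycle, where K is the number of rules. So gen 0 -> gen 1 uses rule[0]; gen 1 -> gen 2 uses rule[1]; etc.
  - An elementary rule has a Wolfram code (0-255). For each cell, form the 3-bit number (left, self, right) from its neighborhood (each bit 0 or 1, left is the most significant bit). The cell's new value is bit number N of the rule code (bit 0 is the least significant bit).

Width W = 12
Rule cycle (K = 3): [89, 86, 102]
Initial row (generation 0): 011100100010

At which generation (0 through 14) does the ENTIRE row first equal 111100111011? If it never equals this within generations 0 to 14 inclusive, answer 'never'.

Gen 0: 011100100010
Gen 1 (rule 89): 010110011001
Gen 2 (rule 86): 110011101111
Gen 3 (rule 102): 010100110001
Gen 4 (rule 89): 000010111100
Gen 5 (rule 86): 000110000110
Gen 6 (rule 102): 001010001010
Gen 7 (rule 89): 100001100001
Gen 8 (rule 86): 110010110011
Gen 9 (rule 102): 010111010101
Gen 10 (rule 89): 000101000000
Gen 11 (rule 86): 001101100000
Gen 12 (rule 102): 010110100000
Gen 13 (rule 89): 000110011111
Gen 14 (rule 86): 001011100001

Answer: never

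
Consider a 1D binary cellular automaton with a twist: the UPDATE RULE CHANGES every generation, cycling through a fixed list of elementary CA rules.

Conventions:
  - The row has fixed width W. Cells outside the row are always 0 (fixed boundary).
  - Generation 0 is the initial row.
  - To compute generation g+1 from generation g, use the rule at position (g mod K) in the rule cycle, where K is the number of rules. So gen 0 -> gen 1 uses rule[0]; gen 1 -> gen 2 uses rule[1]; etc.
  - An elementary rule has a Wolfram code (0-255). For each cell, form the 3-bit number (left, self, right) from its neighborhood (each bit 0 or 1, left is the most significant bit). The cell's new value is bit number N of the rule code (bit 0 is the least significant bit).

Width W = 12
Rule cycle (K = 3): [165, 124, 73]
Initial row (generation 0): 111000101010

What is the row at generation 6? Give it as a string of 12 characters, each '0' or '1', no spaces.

Answer: 110001110110

Derivation:
Gen 0: 111000101010
Gen 1 (rule 165): 010010111110
Gen 2 (rule 124): 011011100011
Gen 3 (rule 73): 011010101011
Gen 4 (rule 165): 000111111100
Gen 5 (rule 124): 000100000110
Gen 6 (rule 73): 110001110110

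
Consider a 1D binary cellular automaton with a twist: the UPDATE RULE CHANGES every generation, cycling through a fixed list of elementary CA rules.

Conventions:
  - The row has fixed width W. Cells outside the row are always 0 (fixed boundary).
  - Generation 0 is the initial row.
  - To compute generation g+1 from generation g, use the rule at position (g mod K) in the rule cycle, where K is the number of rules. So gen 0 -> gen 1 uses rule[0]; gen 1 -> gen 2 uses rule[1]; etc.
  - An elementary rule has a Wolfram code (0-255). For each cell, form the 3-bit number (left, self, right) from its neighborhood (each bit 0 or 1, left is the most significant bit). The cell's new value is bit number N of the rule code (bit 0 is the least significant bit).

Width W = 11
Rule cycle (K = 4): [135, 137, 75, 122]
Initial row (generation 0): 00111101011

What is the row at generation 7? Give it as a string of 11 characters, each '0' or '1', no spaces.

Answer: 00111111010

Derivation:
Gen 0: 00111101011
Gen 1 (rule 135): 11011001000
Gen 2 (rule 137): 10010000011
Gen 3 (rule 75): 00100111111
Gen 4 (rule 122): 01011100001
Gen 5 (rule 135): 11001001111
Gen 6 (rule 137): 10000001110
Gen 7 (rule 75): 00111111010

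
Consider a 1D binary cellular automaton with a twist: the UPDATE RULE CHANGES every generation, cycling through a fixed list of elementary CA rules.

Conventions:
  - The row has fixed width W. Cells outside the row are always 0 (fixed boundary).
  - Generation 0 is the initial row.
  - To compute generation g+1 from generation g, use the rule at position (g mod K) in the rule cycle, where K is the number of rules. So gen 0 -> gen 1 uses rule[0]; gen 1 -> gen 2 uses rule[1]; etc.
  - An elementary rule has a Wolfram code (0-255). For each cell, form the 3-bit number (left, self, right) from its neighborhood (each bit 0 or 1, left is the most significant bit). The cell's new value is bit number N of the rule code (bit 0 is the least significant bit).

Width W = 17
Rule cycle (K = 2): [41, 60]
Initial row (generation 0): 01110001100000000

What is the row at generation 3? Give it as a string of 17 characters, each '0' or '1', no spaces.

Answer: 01000100010011111

Derivation:
Gen 0: 01110001100000000
Gen 1 (rule 41): 01000101001111111
Gen 2 (rule 60): 01100111101000000
Gen 3 (rule 41): 01000100010011111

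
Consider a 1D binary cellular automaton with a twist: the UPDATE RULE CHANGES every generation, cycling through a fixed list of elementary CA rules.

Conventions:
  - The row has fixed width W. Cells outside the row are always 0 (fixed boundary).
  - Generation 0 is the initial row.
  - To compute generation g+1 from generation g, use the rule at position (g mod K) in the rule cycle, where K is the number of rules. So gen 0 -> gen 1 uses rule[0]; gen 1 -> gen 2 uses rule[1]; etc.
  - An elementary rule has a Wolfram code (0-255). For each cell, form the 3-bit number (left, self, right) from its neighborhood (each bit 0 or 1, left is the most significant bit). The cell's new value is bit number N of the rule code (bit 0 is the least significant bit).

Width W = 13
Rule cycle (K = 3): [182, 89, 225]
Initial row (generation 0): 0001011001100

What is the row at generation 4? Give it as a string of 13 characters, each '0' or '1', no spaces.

Gen 0: 0001011001100
Gen 1 (rule 182): 0011100110010
Gen 2 (rule 89): 1010110111001
Gen 3 (rule 225): 0101011011000
Gen 4 (rule 182): 1111100100100

Answer: 1111100100100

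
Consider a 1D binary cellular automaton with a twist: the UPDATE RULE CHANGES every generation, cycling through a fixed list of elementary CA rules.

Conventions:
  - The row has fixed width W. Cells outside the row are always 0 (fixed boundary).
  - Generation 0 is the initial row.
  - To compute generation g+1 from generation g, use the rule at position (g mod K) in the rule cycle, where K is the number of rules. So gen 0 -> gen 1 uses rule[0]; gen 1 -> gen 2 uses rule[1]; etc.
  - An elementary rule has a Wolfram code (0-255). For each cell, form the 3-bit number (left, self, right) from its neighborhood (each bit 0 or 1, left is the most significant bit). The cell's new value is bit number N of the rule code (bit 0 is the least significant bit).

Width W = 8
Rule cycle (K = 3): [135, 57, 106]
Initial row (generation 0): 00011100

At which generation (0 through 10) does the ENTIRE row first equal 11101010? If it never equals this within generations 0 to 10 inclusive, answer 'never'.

Answer: 10

Derivation:
Gen 0: 00011100
Gen 1 (rule 135): 11101001
Gen 2 (rule 57): 10010100
Gen 3 (rule 106): 00101000
Gen 4 (rule 135): 11101011
Gen 5 (rule 57): 10010110
Gen 6 (rule 106): 00101110
Gen 7 (rule 135): 11100100
Gen 8 (rule 57): 10010011
Gen 9 (rule 106): 00100111
Gen 10 (rule 135): 11101010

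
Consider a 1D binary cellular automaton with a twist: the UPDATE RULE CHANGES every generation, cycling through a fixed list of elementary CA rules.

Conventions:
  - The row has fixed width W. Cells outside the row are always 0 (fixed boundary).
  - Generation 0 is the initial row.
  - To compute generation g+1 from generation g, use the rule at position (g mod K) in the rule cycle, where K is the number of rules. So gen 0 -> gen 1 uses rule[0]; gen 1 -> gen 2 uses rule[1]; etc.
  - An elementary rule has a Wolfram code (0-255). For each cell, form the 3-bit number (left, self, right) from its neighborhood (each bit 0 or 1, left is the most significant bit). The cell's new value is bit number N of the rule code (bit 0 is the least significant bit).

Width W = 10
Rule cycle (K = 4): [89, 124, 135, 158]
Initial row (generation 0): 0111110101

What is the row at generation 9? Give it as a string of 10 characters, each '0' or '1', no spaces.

Answer: 1000010101

Derivation:
Gen 0: 0111110101
Gen 1 (rule 89): 0100010000
Gen 2 (rule 124): 0110011000
Gen 3 (rule 135): 1000100011
Gen 4 (rule 158): 1101110110
Gen 5 (rule 89): 1101010111
Gen 6 (rule 124): 1111111101
Gen 7 (rule 135): 0111111001
Gen 8 (rule 158): 1111110111
Gen 9 (rule 89): 1000010101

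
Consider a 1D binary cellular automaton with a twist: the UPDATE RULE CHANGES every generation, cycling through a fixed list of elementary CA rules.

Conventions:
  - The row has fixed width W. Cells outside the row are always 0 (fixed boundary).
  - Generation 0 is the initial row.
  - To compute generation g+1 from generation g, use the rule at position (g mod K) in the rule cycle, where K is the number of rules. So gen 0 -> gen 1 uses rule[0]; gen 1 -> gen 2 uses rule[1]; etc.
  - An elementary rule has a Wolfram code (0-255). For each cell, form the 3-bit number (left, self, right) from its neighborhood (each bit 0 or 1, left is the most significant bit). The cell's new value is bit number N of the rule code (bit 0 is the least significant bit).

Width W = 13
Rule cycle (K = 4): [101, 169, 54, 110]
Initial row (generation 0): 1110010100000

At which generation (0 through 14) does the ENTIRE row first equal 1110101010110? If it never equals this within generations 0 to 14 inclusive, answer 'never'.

Answer: 10

Derivation:
Gen 0: 1110010100000
Gen 1 (rule 101): 0010011101111
Gen 2 (rule 169): 1000011011110
Gen 3 (rule 54): 1100100100001
Gen 4 (rule 110): 1101101100011
Gen 5 (rule 101): 0110110101001
Gen 6 (rule 169): 0101101010000
Gen 7 (rule 54): 1110011111000
Gen 8 (rule 110): 1010110001000
Gen 9 (rule 101): 1111010101011
Gen 10 (rule 169): 1110101010110
Gen 11 (rule 54): 0001111111001
Gen 12 (rule 110): 0011000001011
Gen 13 (rule 101): 1001011101101
Gen 14 (rule 169): 0000111011010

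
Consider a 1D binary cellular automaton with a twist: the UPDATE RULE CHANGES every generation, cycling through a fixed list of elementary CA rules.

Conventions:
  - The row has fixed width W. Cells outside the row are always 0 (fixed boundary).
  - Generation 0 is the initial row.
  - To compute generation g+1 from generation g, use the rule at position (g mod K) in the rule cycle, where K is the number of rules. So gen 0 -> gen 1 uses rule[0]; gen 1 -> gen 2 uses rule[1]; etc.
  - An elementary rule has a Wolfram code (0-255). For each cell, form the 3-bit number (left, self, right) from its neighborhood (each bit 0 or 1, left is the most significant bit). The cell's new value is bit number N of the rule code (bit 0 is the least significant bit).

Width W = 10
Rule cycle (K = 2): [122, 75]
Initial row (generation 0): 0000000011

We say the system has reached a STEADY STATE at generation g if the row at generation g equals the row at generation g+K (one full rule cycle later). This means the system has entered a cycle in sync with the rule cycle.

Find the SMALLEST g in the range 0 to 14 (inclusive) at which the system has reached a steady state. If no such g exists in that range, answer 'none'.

Gen 0: 0000000011
Gen 1 (rule 122): 0000000111
Gen 2 (rule 75): 1111111101
Gen 3 (rule 122): 1000000110
Gen 4 (rule 75): 0011111110
Gen 5 (rule 122): 0110000011
Gen 6 (rule 75): 1110111111
Gen 7 (rule 122): 1011100001
Gen 8 (rule 75): 0010101110
Gen 9 (rule 122): 0101011011
Gen 10 (rule 75): 1000011011
Gen 11 (rule 122): 0100111111
Gen 12 (rule 75): 1001100001
Gen 13 (rule 122): 0111110010
Gen 14 (rule 75): 1100010100
Gen 15 (rule 122): 1110101010
Gen 16 (rule 75): 1010000000

Answer: none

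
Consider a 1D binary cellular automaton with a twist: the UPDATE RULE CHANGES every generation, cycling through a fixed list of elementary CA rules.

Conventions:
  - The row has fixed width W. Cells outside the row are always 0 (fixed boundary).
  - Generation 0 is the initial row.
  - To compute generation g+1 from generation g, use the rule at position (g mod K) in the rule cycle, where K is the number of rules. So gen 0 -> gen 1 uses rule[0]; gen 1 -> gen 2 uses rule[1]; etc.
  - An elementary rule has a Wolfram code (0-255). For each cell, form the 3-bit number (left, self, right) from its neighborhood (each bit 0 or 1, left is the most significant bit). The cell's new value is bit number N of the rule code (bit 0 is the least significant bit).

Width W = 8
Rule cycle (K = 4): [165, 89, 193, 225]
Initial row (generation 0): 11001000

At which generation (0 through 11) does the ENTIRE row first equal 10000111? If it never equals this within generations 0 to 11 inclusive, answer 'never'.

Gen 0: 11001000
Gen 1 (rule 165): 00001011
Gen 2 (rule 89): 11100011
Gen 3 (rule 193): 01101001
Gen 4 (rule 225): 00110000
Gen 5 (rule 165): 10000111
Gen 6 (rule 89): 01110101
Gen 7 (rule 193): 00110000
Gen 8 (rule 225): 10010111
Gen 9 (rule 165): 10011010
Gen 10 (rule 89): 01011001
Gen 11 (rule 193): 00001000

Answer: 5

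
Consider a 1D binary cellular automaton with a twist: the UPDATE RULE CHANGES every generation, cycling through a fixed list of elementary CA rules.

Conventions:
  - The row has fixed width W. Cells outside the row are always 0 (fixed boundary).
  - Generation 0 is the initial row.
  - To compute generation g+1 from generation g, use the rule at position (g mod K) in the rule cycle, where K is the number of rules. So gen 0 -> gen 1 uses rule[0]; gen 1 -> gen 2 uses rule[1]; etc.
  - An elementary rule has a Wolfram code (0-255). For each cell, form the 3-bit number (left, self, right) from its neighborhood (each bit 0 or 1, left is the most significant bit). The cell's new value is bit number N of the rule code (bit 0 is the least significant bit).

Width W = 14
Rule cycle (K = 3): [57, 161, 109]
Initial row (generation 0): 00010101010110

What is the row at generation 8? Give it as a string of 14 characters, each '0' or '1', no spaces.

Answer: 00100100100011

Derivation:
Gen 0: 00010101010110
Gen 1 (rule 57): 11001010101101
Gen 2 (rule 161): 00000101010010
Gen 3 (rule 109): 11110111110010
Gen 4 (rule 57): 10001100001001
Gen 5 (rule 161): 00100001100000
Gen 6 (rule 109): 10101101101111
Gen 7 (rule 57): 01011011011000
Gen 8 (rule 161): 00100100100011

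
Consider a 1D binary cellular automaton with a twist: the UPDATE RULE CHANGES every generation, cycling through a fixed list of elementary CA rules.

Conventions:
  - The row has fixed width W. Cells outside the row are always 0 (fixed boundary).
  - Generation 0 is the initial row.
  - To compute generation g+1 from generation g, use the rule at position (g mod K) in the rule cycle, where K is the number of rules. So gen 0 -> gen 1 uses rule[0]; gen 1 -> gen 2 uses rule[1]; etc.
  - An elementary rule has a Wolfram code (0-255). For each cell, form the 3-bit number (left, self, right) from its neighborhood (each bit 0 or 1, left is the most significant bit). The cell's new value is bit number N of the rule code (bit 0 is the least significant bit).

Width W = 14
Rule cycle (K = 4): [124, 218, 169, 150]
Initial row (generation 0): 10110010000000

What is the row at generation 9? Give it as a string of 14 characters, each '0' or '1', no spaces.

Answer: 01000000000111

Derivation:
Gen 0: 10110010000000
Gen 1 (rule 124): 11111011000000
Gen 2 (rule 218): 11111011100000
Gen 3 (rule 169): 11110111001111
Gen 4 (rule 150): 01100010110110
Gen 5 (rule 124): 01110011111111
Gen 6 (rule 218): 11111111111111
Gen 7 (rule 169): 11111111111110
Gen 8 (rule 150): 01111111111101
Gen 9 (rule 124): 01000000000111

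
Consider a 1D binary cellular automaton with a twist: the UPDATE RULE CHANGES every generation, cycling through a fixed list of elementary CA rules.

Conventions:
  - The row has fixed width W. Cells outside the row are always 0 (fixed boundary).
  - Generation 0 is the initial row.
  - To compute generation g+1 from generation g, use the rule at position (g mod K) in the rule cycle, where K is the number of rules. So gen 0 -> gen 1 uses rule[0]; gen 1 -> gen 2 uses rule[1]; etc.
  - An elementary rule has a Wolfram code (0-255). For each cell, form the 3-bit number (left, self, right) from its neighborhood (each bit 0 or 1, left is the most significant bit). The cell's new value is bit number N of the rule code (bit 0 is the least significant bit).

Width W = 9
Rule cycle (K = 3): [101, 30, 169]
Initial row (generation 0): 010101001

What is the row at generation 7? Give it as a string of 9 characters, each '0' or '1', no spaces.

Gen 0: 010101001
Gen 1 (rule 101): 011111001
Gen 2 (rule 30): 110000111
Gen 3 (rule 169): 100110110
Gen 4 (rule 101): 100011010
Gen 5 (rule 30): 110110011
Gen 6 (rule 169): 101100010
Gen 7 (rule 101): 110101010

Answer: 110101010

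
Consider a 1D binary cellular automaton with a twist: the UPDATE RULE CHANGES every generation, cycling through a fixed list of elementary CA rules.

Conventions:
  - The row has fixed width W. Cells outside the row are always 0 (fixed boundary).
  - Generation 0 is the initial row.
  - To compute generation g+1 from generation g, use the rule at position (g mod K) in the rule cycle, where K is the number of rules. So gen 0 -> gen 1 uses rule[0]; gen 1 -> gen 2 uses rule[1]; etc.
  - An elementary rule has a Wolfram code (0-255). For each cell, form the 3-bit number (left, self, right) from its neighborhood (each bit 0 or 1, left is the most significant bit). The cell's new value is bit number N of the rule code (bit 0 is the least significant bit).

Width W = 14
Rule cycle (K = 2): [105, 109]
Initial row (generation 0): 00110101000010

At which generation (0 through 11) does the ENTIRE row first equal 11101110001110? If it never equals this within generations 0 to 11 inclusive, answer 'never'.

Answer: 8

Derivation:
Gen 0: 00110101000010
Gen 1 (rule 105): 10111010011000
Gen 2 (rule 109): 11101110011011
Gen 3 (rule 105): 10111010011111
Gen 4 (rule 109): 11101110010001
Gen 5 (rule 105): 10111010000100
Gen 6 (rule 109): 11101110110101
Gen 7 (rule 105): 10111011111010
Gen 8 (rule 109): 11101110001110
Gen 9 (rule 105): 10111010101010
Gen 10 (rule 109): 11101111111110
Gen 11 (rule 105): 10111000000010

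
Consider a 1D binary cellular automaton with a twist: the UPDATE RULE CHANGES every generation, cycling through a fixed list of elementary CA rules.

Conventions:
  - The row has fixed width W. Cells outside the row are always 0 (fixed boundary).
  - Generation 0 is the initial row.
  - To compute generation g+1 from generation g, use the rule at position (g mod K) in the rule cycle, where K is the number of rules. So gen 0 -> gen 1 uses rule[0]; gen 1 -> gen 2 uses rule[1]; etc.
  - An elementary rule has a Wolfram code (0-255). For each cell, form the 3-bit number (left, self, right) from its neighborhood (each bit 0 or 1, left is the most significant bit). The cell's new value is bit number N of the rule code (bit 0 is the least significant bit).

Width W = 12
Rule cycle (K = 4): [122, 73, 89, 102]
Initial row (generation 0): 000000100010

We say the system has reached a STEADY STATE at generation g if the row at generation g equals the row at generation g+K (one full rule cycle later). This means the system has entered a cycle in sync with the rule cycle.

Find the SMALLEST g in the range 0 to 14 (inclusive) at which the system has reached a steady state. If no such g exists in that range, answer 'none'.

Answer: none

Derivation:
Gen 0: 000000100010
Gen 1 (rule 122): 000001010101
Gen 2 (rule 73): 111100000000
Gen 3 (rule 89): 100111111111
Gen 4 (rule 102): 101000000001
Gen 5 (rule 122): 010100000010
Gen 6 (rule 73): 000001111000
Gen 7 (rule 89): 111101001111
Gen 8 (rule 102): 000111010001
Gen 9 (rule 122): 001101101010
Gen 10 (rule 73): 101101100000
Gen 11 (rule 89): 001101111111
Gen 12 (rule 102): 010110000001
Gen 13 (rule 122): 101111000010
Gen 14 (rule 73): 001001011000
Gen 15 (rule 89): 100100011111
Gen 16 (rule 102): 101100100001
Gen 17 (rule 122): 011111010010
Gen 18 (rule 73): 010001000000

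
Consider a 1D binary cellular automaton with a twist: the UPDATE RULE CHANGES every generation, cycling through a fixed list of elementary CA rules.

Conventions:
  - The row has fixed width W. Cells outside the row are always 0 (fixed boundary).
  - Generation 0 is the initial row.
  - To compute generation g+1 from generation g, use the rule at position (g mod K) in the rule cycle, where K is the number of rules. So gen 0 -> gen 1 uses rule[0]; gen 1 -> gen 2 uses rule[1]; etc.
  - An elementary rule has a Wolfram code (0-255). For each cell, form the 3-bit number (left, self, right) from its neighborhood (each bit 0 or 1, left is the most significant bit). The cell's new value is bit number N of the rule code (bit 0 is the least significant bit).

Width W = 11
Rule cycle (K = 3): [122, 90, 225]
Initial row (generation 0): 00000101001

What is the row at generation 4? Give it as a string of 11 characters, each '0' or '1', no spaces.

Gen 0: 00000101001
Gen 1 (rule 122): 00001010110
Gen 2 (rule 90): 00010000111
Gen 3 (rule 225): 11000110011
Gen 4 (rule 122): 11101111111

Answer: 11101111111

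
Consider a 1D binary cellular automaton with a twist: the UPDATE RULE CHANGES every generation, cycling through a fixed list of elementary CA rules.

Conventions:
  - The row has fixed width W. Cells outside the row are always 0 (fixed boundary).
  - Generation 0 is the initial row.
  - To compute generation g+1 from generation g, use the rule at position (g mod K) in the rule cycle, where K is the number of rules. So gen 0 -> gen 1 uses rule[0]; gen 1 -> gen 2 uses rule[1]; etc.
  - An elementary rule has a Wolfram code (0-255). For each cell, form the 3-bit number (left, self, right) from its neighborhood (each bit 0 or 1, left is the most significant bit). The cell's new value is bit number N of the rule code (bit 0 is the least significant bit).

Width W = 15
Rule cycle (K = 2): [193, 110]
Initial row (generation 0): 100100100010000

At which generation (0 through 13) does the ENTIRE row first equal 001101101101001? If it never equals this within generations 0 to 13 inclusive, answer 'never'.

Gen 0: 100100100010000
Gen 1 (rule 193): 000000001000111
Gen 2 (rule 110): 000000011001101
Gen 3 (rule 193): 111111001000100
Gen 4 (rule 110): 100001011001100
Gen 5 (rule 193): 001100001000101
Gen 6 (rule 110): 011100011001111
Gen 7 (rule 193): 001101001000111
Gen 8 (rule 110): 011111011001101
Gen 9 (rule 193): 001111001000100
Gen 10 (rule 110): 011001011001100
Gen 11 (rule 193): 001000001000101
Gen 12 (rule 110): 011000011001111
Gen 13 (rule 193): 001011001000111

Answer: never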